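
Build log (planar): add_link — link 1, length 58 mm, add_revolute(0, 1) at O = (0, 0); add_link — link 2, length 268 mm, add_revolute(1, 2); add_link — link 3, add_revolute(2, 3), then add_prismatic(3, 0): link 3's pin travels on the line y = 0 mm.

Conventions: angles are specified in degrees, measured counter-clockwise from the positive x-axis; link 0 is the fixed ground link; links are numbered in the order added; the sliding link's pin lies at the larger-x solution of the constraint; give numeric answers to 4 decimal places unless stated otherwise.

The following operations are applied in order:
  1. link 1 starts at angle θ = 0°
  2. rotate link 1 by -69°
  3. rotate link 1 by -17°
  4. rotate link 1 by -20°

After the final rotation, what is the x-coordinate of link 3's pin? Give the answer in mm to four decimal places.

geometry: r = 58 mm, L = 268 mm, e = 0 mm; θ starts at 0°
rotate link 1 by -69°: θ ← 0° -69° = -69°
rotate link 1 by -17°: θ ← -69° -17° = -86°
rotate link 1 by -20°: θ ← -86° -20° = -106°
crank pin P = (r cos θ, r sin θ) = (-15.986967, -55.753178)
h = r sin θ − e = -55.753178 − 0 = -55.753178
x = r cos θ + √(L² − h²) = -15.986967 + 262.136573 = 246.149607

246.1496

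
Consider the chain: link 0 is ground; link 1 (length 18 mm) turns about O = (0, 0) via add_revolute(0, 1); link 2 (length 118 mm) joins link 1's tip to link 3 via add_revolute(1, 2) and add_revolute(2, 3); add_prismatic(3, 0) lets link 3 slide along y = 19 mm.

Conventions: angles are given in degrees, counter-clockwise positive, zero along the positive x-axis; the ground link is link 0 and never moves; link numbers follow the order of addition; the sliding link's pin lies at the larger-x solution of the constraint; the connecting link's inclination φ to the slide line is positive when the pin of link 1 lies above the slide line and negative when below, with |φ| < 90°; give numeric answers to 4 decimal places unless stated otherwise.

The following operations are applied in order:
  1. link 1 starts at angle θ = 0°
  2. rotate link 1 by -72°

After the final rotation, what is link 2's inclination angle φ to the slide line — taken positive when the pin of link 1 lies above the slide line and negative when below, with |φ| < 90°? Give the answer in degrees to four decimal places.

geometry: r = 18 mm, L = 118 mm, e = 19 mm; θ starts at 0°
rotate link 1 by -72°: θ ← 0° -72° = -72°
h = r sin θ − e = -17.119017 − 19 = -36.119017
sin φ = h / L = -36.119017 / 118 = -0.30609337
φ = arcsin(-0.30609337) = -17.823956°

-17.8240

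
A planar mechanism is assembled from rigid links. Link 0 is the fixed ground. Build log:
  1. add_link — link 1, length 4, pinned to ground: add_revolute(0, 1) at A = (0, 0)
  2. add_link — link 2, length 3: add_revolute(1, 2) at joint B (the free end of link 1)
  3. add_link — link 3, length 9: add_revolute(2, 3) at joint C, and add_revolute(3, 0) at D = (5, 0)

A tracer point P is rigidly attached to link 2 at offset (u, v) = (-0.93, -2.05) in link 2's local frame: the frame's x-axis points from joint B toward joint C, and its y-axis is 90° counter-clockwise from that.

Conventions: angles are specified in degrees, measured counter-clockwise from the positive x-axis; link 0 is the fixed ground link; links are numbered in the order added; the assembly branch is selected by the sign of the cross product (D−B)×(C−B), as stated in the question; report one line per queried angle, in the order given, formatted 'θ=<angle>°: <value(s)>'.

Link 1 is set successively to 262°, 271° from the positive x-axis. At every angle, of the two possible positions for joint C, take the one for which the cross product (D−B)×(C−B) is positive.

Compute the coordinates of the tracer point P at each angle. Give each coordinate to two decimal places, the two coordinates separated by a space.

A=(0,0), D=(5.00,0)
θ=262°: B = A + 4.00·(cos262°, sin262°) = (-0.5567, -3.9611)
θ=262°: |BD| = 6.8240
θ=262°: circle(B,3.00) ∩ circle(D,9.00): a=-1.8635, h=2.3510
θ=262°:   candidates: C₊=(-3.4388,-3.1283) cross=16.043; C₋=(-0.7094,-6.9572) cross=-16.043
θ=262°:   branch + wants cross > 0 → take C=(-3.4388,-3.1283) (cross=16.043)
θ=262°: ex = (C−B)/|BC| = (-0.9607,0.2776); ey = (-0.2776,-0.9607)
θ=262°: P = B + -0.93·ex + -2.05·ey = (0.9058,-2.2498)
θ=271°: B = A + 4.00·(cos271°, sin271°) = (0.0698, -3.9994)
θ=271°: |BD| = 6.3484
θ=271°: circle(B,3.00) ∩ circle(D,9.00): a=-2.4966, h=1.6635
θ=271°:   candidates: C₊=(-2.9170,-4.2803) cross=10.561; C₋=(-0.8210,-6.8641) cross=-10.561
θ=271°:   branch + wants cross > 0 → take C=(-2.9170,-4.2803) (cross=10.561)
θ=271°: ex = (C−B)/|BC| = (-0.9956,-0.0936); ey = (0.0936,-0.9956)
θ=271°: P = B + -0.93·ex + -2.05·ey = (0.8038,-1.8713)

θ=262°: 0.91 -2.25
θ=271°: 0.80 -1.87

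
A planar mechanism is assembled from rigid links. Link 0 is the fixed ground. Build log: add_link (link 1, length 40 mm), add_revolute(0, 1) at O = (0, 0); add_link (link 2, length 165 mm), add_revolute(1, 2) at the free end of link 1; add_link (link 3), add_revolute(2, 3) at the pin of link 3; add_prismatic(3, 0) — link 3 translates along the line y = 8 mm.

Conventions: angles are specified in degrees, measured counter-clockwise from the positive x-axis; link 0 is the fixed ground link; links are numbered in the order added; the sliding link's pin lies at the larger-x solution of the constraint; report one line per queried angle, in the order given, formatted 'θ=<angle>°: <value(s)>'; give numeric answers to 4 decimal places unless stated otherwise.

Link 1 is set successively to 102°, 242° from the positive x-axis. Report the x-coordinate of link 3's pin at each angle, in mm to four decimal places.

geometry: r = 40 mm, L = 165 mm, e = 8 mm
θ=102°: crank pin P = (r cos θ, r sin θ) = (-8.316468, 39.125904)
θ=102°: h = r sin θ − e = 39.125904 − 8 = 31.125904
θ=102°: x = r cos θ + √(L² − h²) = -8.316468 + 162.037582 = 153.721115
θ=242°: crank pin P = (r cos θ, r sin θ) = (-18.778863, -35.317904)
θ=242°: h = r sin θ − e = -35.317904 − 8 = -43.317904
θ=242°: x = r cos θ + √(L² − h²) = -18.778863 + 159.212309 = 140.433446

θ=102°: 153.7211
θ=242°: 140.4334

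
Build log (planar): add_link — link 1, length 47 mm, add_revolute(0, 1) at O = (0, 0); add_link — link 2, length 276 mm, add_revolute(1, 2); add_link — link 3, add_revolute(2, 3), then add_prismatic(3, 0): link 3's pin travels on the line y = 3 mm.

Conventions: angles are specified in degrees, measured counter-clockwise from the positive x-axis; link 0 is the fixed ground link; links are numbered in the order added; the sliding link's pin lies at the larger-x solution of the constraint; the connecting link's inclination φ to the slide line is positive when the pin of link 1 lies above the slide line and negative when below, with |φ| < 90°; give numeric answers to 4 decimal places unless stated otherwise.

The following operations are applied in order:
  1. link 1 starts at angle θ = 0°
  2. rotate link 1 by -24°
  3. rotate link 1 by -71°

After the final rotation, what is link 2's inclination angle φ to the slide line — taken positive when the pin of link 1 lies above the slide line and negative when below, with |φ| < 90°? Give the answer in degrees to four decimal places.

geometry: r = 47 mm, L = 276 mm, e = 3 mm; θ starts at 0°
rotate link 1 by -24°: θ ← 0° -24° = -24°
rotate link 1 by -71°: θ ← -24° -71° = -95°
h = r sin θ − e = -46.821151 − 3 = -49.821151
sin φ = h / L = -49.821151 / 276 = -0.18051142
φ = arcsin(-0.18051142) = -10.399550°

-10.3995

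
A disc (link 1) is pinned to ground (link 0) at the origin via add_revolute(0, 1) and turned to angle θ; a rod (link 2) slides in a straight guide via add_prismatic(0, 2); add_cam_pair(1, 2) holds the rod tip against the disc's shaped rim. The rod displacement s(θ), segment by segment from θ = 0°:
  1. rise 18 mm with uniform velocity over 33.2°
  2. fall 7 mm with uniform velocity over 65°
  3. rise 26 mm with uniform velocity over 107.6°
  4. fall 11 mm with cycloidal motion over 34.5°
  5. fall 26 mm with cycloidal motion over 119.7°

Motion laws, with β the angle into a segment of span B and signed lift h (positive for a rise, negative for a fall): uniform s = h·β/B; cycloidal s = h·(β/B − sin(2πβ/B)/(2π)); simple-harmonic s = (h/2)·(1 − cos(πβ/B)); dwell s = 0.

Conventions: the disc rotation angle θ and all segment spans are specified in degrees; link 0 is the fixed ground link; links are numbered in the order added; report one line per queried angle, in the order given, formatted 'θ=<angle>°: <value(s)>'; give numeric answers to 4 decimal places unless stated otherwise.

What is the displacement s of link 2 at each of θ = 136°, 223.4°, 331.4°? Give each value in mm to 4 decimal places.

segment 1 (0° to 33.2°, uniform, h = 18) is passed completely: s = 0.0000 + (18) = 18.0000
segment 2 (33.2° to 98.2°, uniform, h = -7) is passed completely: s = 18.0000 + (-7) = 11.0000
θ = 136° falls in segment 3 (98.2° to 205.8°, uniform, h = 26): β = 136 − 98.2 = 37.8°, B = 107.6°; Δs = 26·37.8/107.6 = 9.1338; s = 11.0000 + 9.1338 = 20.1338
segment 3 (98.2° to 205.8°, uniform, h = 26) is passed completely: s = 11.0000 + (26) = 37.0000
θ = 223.4° falls in segment 4 (205.8° to 240.3°, cycloidal, h = -11): β = 223.4 − 205.8 = 17.6°, B = 34.5°; Δs = -11·(0.5101 − sin(2π·0.5101)/(2π)) = -5.7231; s = 37.0000 − 5.7231 = 31.2769
segment 4 (205.8° to 240.3°, cycloidal, h = -11) is passed completely: s = 37.0000 + (-11) = 26.0000
θ = 331.4° falls in segment 5 (240.3° to 360°, cycloidal, h = -26): β = 331.4 − 240.3 = 91.1°, B = 119.7°; Δs = -26·(0.7611 − sin(2π·0.7611)/(2π)) = -23.9158; s = 26.0000 − 23.9158 = 2.0842

θ=136°: 20.1338
θ=223.4°: 31.2769
θ=331.4°: 2.0842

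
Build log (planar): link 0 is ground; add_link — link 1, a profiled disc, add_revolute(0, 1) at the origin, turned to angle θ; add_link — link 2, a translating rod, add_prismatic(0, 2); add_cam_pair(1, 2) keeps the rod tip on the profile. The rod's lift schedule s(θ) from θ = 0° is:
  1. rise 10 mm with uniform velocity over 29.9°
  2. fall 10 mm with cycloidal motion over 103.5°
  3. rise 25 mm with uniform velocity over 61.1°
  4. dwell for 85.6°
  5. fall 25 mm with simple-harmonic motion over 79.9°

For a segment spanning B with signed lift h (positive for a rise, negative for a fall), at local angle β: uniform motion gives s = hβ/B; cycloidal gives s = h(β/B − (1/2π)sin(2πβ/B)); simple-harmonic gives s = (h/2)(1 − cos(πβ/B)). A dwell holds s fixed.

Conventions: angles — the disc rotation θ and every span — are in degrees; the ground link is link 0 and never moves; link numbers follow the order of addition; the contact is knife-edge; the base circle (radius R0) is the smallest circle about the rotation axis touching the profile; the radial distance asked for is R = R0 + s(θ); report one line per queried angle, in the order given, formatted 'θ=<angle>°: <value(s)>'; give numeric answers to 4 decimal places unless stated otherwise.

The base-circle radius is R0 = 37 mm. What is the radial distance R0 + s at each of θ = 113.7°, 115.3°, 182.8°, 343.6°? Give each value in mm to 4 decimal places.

seg 1 [0°–29.9°] uniform, h=10: full span → s += 10 → s = 10.0000
seg 2 [29.9°–133.4°] cycloidal, h=-10: θ=113.7° here. β=83.8, B=103.5. -10·(0.8097 − sin(2π·0.8097)/(2π)) = -9.5776 → s = 0.4224
seg 2 [29.9°–133.4°] cycloidal, h=-10: θ=115.3° here. β=85.4, B=103.5. -10·(0.8251 − sin(2π·0.8251)/(2π)) = -9.6687 → s = 0.3313
seg 2 [29.9°–133.4°] cycloidal, h=-10: full span → s += -10 → s = 0.0000
seg 3 [133.4°–194.5°] uniform, h=25: θ=182.8° here. β=49.4, B=61.1. 25·49.4/61.1 = 20.2128 → s = 20.2128
seg 3 [133.4°–194.5°] uniform, h=25: full span → s += 25 → s = 25.0000
seg 4 [194.5°–280.1°] dwell: s stays 25.0000
seg 5 [280.1°–360°] simple-harmonic, h=-25: θ=343.6° here. β=63.5, B=79.9. -25/2·(1 − cos(π·0.7947)) = -22.4900 → s = 2.5100
θ=113.7°: R = R0 + s = 37 + 0.4224 = 37.4224
θ=115.3°: R = R0 + s = 37 + 0.3313 = 37.3313
θ=182.8°: R = R0 + s = 37 + 20.2128 = 57.2128
θ=343.6°: R = R0 + s = 37 + 2.5100 = 39.5100

θ=113.7°: 37.4224
θ=115.3°: 37.3313
θ=182.8°: 57.2128
θ=343.6°: 39.5100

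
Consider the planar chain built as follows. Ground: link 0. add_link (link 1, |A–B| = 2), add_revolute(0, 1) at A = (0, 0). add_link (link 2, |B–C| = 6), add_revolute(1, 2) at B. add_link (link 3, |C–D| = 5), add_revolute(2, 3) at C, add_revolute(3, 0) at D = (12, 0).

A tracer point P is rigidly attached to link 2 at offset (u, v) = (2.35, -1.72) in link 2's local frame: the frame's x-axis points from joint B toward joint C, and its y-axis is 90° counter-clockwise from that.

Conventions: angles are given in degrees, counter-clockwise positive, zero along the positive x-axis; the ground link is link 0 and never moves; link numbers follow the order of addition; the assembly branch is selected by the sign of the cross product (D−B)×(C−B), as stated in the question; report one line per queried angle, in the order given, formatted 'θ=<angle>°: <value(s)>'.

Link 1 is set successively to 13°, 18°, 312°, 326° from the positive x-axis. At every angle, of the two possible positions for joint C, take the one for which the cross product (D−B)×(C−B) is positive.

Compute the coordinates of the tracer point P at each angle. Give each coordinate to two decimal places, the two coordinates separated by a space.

A=(0,0), D=(12.00,0)
θ=13°: B = A + 2.00·(cos13°, sin13°) = (1.9487, 0.4499)
θ=13°: |BD| = 10.0613
θ=13°: circle(B,6.00) ∩ circle(D,5.00): a=5.5773, h=2.2122
θ=13°:   candidates: C₊=(7.6194,2.4104) cross=22.257; C₋=(7.4216,-2.0094) cross=-22.257
θ=13°:   branch + wants cross > 0 → take C=(7.6194,2.4104) (cross=22.257)
θ=13°: ex = (C−B)/|BC| = (0.9451,0.3268); ey = (-0.3268,0.9451)
θ=13°: P = B + 2.35·ex + -1.72·ey = (4.7318,-0.4078)
θ=18°: B = A + 2.00·(cos18°, sin18°) = (1.9021, 0.6180)
θ=18°: |BD| = 10.1168
θ=18°: circle(B,6.00) ∩ circle(D,5.00): a=5.6020, h=2.1487
θ=18°:   candidates: C₊=(7.6250,2.4205) cross=21.738; C₋=(7.3624,-1.8689) cross=-21.738
θ=18°:   branch + wants cross > 0 → take C=(7.6250,2.4205) (cross=21.738)
θ=18°: ex = (C−B)/|BC| = (0.9538,0.3004); ey = (-0.3004,0.9538)
θ=18°: P = B + 2.35·ex + -1.72·ey = (4.6603,-0.3165)
θ=312°: B = A + 2.00·(cos312°, sin312°) = (1.3383, -1.4863)
θ=312°: |BD| = 10.7648
θ=312°: circle(B,6.00) ∩ circle(D,5.00): a=5.8933, h=1.1263
θ=312°:   candidates: C₊=(7.0197,0.4429) cross=12.124; C₋=(7.3307,-1.7881) cross=-12.124
θ=312°:   branch + wants cross > 0 → take C=(7.0197,0.4429) (cross=12.124)
θ=312°: ex = (C−B)/|BC| = (0.9469,0.3215); ey = (-0.3215,0.9469)
θ=312°: P = B + 2.35·ex + -1.72·ey = (4.1165,-2.3594)
θ=326°: B = A + 2.00·(cos326°, sin326°) = (1.6581, -1.1184)
θ=326°: |BD| = 10.4022
θ=326°: circle(B,6.00) ∩ circle(D,5.00): a=5.7298, h=1.7801
θ=326°:   candidates: C₊=(7.1633,1.2675) cross=18.517; C₋=(7.5461,-2.2722) cross=-18.517
θ=326°:   branch + wants cross > 0 → take C=(7.1633,1.2675) (cross=18.517)
θ=326°: ex = (C−B)/|BC| = (0.9175,0.3976); ey = (-0.3976,0.9175)
θ=326°: P = B + 2.35·ex + -1.72·ey = (4.4982,-1.7621)

θ=13°: 4.73 -0.41
θ=18°: 4.66 -0.32
θ=312°: 4.12 -2.36
θ=326°: 4.50 -1.76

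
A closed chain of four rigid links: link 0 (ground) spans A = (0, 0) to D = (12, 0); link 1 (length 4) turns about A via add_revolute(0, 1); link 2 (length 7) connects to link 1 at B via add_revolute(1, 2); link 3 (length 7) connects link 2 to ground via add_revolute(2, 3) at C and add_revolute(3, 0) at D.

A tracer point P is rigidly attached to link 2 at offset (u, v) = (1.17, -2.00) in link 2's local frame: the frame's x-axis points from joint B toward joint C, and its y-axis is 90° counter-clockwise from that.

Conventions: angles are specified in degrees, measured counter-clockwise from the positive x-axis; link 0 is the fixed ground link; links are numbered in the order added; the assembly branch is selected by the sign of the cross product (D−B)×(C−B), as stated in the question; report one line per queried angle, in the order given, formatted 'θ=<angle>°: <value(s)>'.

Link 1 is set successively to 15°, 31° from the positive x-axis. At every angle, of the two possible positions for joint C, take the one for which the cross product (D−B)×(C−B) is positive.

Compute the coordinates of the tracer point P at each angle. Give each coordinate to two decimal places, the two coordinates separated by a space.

A=(0,0), D=(12.00,0)
θ=15°: B = A + 4.00·(cos15°, sin15°) = (3.8637, 1.0353)
θ=15°: |BD| = 8.2019
θ=15°: circle(B,7.00) ∩ circle(D,7.00): a=4.1009, h=5.6729
θ=15°:   candidates: C₊=(8.6479,6.1452) cross=46.529; C₋=(7.2158,-5.1099) cross=-46.529
θ=15°:   branch + wants cross > 0 → take C=(8.6479,6.1452) (cross=46.529)
θ=15°: ex = (C−B)/|BC| = (0.6835,0.7300); ey = (-0.7300,0.6835)
θ=15°: P = B + 1.17·ex + -2.00·ey = (6.1233,0.5224)
θ=31°: B = A + 4.00·(cos31°, sin31°) = (3.4287, 2.0602)
θ=31°: |BD| = 8.8154
θ=31°: circle(B,7.00) ∩ circle(D,7.00): a=4.4077, h=5.4380
θ=31°:   candidates: C₊=(8.9852,6.3175) cross=47.938; C₋=(6.4435,-4.2574) cross=-47.938
θ=31°:   branch + wants cross > 0 → take C=(8.9852,6.3175) (cross=47.938)
θ=31°: ex = (C−B)/|BC| = (0.7938,0.6082); ey = (-0.6082,0.7938)
θ=31°: P = B + 1.17·ex + -2.00·ey = (5.5738,1.1842)

θ=15°: 6.12 0.52
θ=31°: 5.57 1.18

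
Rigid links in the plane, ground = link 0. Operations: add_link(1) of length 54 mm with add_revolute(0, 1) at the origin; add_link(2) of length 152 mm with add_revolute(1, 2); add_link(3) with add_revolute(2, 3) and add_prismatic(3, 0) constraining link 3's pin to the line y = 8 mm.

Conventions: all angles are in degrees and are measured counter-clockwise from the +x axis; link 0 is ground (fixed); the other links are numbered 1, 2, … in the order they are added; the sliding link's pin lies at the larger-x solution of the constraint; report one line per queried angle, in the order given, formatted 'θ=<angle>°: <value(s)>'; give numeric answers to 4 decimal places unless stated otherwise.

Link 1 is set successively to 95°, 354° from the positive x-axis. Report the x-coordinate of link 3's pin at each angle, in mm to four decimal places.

geometry: r = 54 mm, L = 152 mm, e = 8 mm
θ=95°: crank pin P = (r cos θ, r sin θ) = (-4.706410, 53.794514)
θ=95°: h = r sin θ − e = 53.794514 − 8 = 45.794514
θ=95°: x = r cos θ + √(L² − h²) = -4.706410 + 144.937443 = 140.231033
θ=354°: crank pin P = (r cos θ, r sin θ) = (53.704182, -5.644537)
θ=354°: h = r sin θ − e = -5.644537 − 8 = -13.644537
θ=354°: x = r cos θ + √(L² − h²) = 53.704182 + 151.386349 = 205.090531

θ=95°: 140.2310
θ=354°: 205.0905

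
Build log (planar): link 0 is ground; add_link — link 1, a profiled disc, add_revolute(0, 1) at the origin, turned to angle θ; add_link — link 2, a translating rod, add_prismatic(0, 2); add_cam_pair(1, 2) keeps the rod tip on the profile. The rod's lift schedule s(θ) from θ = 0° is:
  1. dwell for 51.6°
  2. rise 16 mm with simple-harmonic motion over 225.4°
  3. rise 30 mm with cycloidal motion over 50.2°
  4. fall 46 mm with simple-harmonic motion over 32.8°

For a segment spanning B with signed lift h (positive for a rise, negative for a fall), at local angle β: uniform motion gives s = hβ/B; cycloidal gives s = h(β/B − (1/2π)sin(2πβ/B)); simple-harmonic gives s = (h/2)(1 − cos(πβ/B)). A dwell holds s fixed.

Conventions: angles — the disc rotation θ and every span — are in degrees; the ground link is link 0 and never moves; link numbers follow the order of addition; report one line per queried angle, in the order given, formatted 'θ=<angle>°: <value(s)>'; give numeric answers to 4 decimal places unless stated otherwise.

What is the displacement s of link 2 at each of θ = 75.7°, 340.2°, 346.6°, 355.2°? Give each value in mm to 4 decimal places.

seg 1 [0°–51.6°] dwell: s stays 0.0000
seg 2 [51.6°–277°] simple-harmonic, h=16: θ=75.7° here. β=24.1, B=225.4. 16/2·(1 − cos(π·0.1069)) = 0.4471 → s = 0.4471
seg 2 [51.6°–277°] simple-harmonic, h=16: full span → s += 16 → s = 16.0000
seg 3 [277°–327.2°] cycloidal, h=30: full span → s += 30 → s = 46.0000
seg 4 [327.2°–360°] simple-harmonic, h=-46: θ=340.2° here. β=13, B=32.8. -46/2·(1 − cos(π·0.3963)) = -15.6417 → s = 30.3583
seg 4 [327.2°–360°] simple-harmonic, h=-46: θ=346.6° here. β=19.4, B=32.8. -46/2·(1 − cos(π·0.5915)) = -29.5183 → s = 16.4817
seg 4 [327.2°–360°] simple-harmonic, h=-46: θ=355.2° here. β=28, B=32.8. -46/2·(1 − cos(π·0.8537)) = -43.6118 → s = 2.3882

θ=75.7°: 0.4471
θ=340.2°: 30.3583
θ=346.6°: 16.4817
θ=355.2°: 2.3882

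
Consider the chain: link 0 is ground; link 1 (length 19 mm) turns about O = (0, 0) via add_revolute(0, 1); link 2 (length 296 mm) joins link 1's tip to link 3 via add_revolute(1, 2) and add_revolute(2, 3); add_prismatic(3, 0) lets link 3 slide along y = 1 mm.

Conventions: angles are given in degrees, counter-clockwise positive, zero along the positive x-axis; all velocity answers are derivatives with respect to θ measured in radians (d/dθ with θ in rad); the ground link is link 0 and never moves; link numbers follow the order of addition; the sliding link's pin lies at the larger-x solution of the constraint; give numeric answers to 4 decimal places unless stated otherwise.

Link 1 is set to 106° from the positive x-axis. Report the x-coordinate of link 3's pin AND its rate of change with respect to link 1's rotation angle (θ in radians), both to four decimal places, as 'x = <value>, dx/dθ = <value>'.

geometry: r = 19 mm, L = 296 mm, e = 1 mm
crank pin P = (r cos θ, r sin θ) = (-5.237110, 18.263972)
h = r sin θ − e = 18.263972 − 1 = 17.263972
x = r cos θ + √(L² − h²) = -5.237110 + 295.496117 = 290.259007
dx/dθ = −r sin θ − h·r cos θ/√(L² − h²) (θ in radians; h = 17.263972) = -17.958001

x = 290.2590, dx/dθ = -17.9580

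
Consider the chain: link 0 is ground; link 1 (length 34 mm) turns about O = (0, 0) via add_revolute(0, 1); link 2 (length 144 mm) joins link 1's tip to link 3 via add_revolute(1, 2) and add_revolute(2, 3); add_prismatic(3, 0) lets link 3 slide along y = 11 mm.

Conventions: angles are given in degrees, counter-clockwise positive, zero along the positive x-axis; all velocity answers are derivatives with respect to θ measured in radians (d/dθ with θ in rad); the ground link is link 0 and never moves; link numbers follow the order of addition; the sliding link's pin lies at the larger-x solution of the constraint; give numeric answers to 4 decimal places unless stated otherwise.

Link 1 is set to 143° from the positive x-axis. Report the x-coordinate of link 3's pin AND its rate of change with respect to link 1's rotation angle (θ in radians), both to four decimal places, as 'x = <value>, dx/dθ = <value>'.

geometry: r = 34 mm, L = 144 mm, e = 11 mm
crank pin P = (r cos θ, r sin θ) = (-27.153607, 20.461711)
h = r sin θ − e = 20.461711 − 11 = 9.461711
x = r cos θ + √(L² − h²) = -27.153607 + 143.688817 = 116.535209
dx/dθ = −r sin θ − h·r cos θ/√(L² − h²) (θ in radians; h = 9.461711) = -18.673683

x = 116.5352, dx/dθ = -18.6737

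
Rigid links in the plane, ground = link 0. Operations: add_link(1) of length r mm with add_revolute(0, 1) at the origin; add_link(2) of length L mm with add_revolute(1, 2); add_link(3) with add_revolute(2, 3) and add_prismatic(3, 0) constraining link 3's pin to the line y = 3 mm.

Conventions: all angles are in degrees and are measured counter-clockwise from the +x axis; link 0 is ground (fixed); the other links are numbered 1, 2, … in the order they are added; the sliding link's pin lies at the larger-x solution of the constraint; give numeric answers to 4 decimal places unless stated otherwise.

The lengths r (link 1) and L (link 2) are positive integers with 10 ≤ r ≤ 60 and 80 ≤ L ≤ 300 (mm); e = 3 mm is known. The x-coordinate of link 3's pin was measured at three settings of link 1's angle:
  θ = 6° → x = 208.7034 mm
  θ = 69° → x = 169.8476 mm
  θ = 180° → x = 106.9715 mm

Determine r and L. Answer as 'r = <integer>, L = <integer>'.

constraint per measurement: (x − r cos θ)² + (r sin θ − e)² = L²
subtracting the θ₁ and θ₂ equations cancels the r² and L² terms:
r = (x₁² − x₂²) / (2[(x₁cos θ₁ + e sin θ₁) − (x₂cos θ₂ + e sin θ₂)]) = 51.0000 → r = 51
L² = (x₁ − r cos θ₁)² + (r sin θ₁ − e)² = 24963.9932 → L = 158.0000 → L = 158
check at θ₃=180°: x = 106.9715 (printed 106.9715) ✓

r = 51, L = 158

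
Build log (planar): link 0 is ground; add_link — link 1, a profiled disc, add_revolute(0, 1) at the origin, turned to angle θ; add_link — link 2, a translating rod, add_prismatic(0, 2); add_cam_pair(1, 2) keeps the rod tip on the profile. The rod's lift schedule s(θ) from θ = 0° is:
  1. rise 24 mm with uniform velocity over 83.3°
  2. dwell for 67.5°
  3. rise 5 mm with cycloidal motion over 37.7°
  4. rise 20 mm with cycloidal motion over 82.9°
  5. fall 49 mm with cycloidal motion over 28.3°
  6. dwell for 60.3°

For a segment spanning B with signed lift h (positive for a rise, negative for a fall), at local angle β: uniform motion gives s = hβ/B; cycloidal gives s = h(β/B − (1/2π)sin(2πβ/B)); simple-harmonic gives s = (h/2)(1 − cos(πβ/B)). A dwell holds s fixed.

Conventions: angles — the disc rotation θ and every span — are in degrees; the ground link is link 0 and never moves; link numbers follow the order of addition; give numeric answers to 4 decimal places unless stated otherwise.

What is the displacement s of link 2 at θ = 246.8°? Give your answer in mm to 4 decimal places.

seg 1 [0°–83.3°] uniform, h=24: full span → s += 24 → s = 24.0000
seg 2 [83.3°–150.8°] dwell: s stays 24.0000
seg 3 [150.8°–188.5°] cycloidal, h=5: full span → s += 5 → s = 29.0000
seg 4 [188.5°–271.4°] cycloidal, h=20: θ=246.8° here. β=58.3, B=82.9. 20·(0.7033 − sin(2π·0.7033)/(2π)) = 17.1119 → s = 46.1119

46.1119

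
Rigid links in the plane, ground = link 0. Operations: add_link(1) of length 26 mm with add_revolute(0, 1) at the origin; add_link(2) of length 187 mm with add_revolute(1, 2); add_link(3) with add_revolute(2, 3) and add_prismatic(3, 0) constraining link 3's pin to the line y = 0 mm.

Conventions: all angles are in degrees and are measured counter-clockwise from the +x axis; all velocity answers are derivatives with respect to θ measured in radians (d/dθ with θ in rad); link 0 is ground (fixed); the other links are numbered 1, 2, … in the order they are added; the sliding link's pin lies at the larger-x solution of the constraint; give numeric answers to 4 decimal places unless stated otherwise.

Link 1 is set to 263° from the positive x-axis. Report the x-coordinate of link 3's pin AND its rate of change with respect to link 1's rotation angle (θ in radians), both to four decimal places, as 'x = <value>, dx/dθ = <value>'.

geometry: r = 26 mm, L = 187 mm, e = 0 mm
crank pin P = (r cos θ, r sin θ) = (-3.168603, -25.806200)
h = r sin θ − e = -25.806200 − 0 = -25.806200
x = r cos θ + √(L² − h²) = -3.168603 + 185.210799 = 182.042196
dx/dθ = −r sin θ − h·r cos θ/√(L² − h²) (θ in radians; h = -25.806200) = 25.364705

x = 182.0422, dx/dθ = 25.3647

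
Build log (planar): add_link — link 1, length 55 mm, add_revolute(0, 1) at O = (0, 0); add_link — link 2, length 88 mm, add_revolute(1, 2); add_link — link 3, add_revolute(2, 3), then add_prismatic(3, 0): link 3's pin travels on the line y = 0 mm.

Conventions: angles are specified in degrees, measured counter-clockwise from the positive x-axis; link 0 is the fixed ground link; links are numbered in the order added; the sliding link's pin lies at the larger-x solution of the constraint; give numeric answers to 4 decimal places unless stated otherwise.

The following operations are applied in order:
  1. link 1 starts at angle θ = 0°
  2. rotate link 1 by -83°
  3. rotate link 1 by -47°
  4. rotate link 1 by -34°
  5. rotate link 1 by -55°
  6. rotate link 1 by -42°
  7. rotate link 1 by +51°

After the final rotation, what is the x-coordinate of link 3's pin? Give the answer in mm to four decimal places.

geometry: r = 55 mm, L = 88 mm, e = 0 mm; θ starts at 0°
rotate link 1 by -83°: θ ← 0° -83° = -83°
rotate link 1 by -47°: θ ← -83° -47° = -130°
rotate link 1 by -34°: θ ← -130° -34° = -164°
rotate link 1 by -55°: θ ← -164° -55° = -219°
rotate link 1 by -42°: θ ← -219° -42° = -261°
rotate link 1 by +51°: θ ← -261° +51° = -210°
crank pin P = (r cos θ, r sin θ) = (-47.631397, 27.500000)
h = r sin θ − e = 27.500000 − 0 = 27.500000
x = r cos θ + √(L² − h²) = -47.631397 + 83.592763 = 35.961366

35.9614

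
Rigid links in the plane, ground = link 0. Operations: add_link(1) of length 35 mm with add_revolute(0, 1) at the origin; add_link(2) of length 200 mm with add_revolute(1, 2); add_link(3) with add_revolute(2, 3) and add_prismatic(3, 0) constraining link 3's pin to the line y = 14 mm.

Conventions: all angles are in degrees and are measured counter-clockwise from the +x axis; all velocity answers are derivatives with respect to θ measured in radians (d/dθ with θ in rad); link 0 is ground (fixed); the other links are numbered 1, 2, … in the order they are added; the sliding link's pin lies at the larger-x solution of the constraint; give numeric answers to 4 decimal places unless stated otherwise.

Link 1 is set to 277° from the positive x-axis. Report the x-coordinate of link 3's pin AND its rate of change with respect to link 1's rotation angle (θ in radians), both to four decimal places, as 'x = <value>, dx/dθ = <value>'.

geometry: r = 35 mm, L = 200 mm, e = 14 mm
crank pin P = (r cos θ, r sin θ) = (4.265427, -34.739115)
h = r sin θ − e = -34.739115 − 14 = -48.739115
x = r cos θ + √(L² − h²) = 4.265427 + 193.970355 = 198.235782
dx/dθ = −r sin θ − h·r cos θ/√(L² − h²) (θ in radians; h = -48.739115) = 35.810893

x = 198.2358, dx/dθ = 35.8109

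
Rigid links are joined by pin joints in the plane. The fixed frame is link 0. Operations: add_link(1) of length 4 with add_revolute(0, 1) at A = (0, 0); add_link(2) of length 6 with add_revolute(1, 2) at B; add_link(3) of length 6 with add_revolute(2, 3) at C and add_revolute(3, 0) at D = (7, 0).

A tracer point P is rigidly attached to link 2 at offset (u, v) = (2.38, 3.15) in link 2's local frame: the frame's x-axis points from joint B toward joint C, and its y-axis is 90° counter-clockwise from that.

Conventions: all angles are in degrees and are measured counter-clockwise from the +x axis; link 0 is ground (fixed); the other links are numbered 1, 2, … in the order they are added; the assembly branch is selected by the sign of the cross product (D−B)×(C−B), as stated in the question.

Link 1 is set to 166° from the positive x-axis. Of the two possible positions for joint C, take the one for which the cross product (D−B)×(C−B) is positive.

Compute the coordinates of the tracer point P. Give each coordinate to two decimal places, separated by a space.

A=(0,0), D=(7.00,0)
B = A + 4.00·(cos166°, sin166°) = (-3.8812, 0.9677)
|BD| = 10.9241
circle(B,6.00) ∩ circle(D,6.00): a=5.4621, h=2.4831
  candidates: C₊=(1.7794,2.9572) cross=27.126; C₋=(1.3394,-1.9895) cross=-27.126
  branch + wants cross > 0 → take C=(1.7794,2.9572) (cross=27.126)
ex = (C−B)/|BC| = (0.9434,0.3316); ey = (-0.3316,0.9434)
P = B + 2.38·ex + 3.15·ey = (-2.6803,4.7286)

-2.68 4.73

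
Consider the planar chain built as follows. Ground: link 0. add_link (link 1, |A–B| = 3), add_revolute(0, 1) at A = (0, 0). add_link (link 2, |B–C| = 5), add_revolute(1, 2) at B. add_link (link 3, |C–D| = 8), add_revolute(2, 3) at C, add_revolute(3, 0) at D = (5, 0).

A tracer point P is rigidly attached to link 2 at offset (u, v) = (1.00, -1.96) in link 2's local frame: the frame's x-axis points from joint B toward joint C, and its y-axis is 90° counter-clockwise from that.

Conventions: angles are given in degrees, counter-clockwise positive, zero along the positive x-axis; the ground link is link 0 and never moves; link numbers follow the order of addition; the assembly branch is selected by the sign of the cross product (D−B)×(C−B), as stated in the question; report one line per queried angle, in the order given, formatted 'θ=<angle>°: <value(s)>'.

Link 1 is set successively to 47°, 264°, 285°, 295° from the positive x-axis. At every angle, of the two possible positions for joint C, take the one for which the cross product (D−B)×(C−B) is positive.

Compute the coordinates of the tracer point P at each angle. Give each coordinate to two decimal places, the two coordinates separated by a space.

A=(0,0), D=(5.00,0)
θ=47°: B = A + 3.00·(cos47°, sin47°) = (2.0460, 2.1941)
θ=47°: |BD| = 3.6797
θ=47°: circle(B,5.00) ∩ circle(D,8.00): a=-3.4595, h=3.6099
θ=47°:   candidates: C₊=(1.4212,7.1549) cross=13.283; C₋=(-2.8838,1.3588) cross=-13.283
θ=47°:   branch + wants cross > 0 → take C=(1.4212,7.1549) (cross=13.283)
θ=47°: ex = (C−B)/|BC| = (-0.1250,0.9922); ey = (-0.9922,-0.1250)
θ=47°: P = B + 1.00·ex + -1.96·ey = (3.8657,3.4311)
θ=264°: B = A + 3.00·(cos264°, sin264°) = (-0.3136, -2.9836)
θ=264°: |BD| = 6.0939
θ=264°: circle(B,5.00) ∩ circle(D,8.00): a=-0.1530, h=4.9977
θ=264°:   candidates: C₊=(-2.8938,1.2993) cross=30.455; C₋=(1.9999,-7.4162) cross=-30.455
θ=264°:   branch + wants cross > 0 → take C=(-2.8938,1.2993) (cross=30.455)
θ=264°: ex = (C−B)/|BC| = (-0.5160,0.8566); ey = (-0.8566,-0.5160)
θ=264°: P = B + 1.00·ex + -1.96·ey = (0.8492,-1.1156)
θ=285°: B = A + 3.00·(cos285°, sin285°) = (0.7765, -2.8978)
θ=285°: |BD| = 5.1221
θ=285°: circle(B,5.00) ∩ circle(D,8.00): a=-1.2460, h=4.8422
θ=285°:   candidates: C₊=(-2.9905,0.3901) cross=24.802; C₋=(2.4885,-7.5955) cross=-24.802
θ=285°:   branch + wants cross > 0 → take C=(-2.9905,0.3901) (cross=24.802)
θ=285°: ex = (C−B)/|BC| = (-0.7534,0.6576); ey = (-0.6576,-0.7534)
θ=285°: P = B + 1.00·ex + -1.96·ey = (1.3119,-0.7636)
θ=295°: B = A + 3.00·(cos295°, sin295°) = (1.2679, -2.7189)
θ=295°: |BD| = 4.6175
θ=295°: circle(B,5.00) ∩ circle(D,8.00): a=-1.9143, h=4.6190
θ=295°:   candidates: C₊=(-2.9992,-0.1127) cross=21.328; C₋=(2.4404,-7.5795) cross=-21.328
θ=295°:   branch + wants cross > 0 → take C=(-2.9992,-0.1127) (cross=21.328)
θ=295°: ex = (C−B)/|BC| = (-0.8534,0.5212); ey = (-0.5212,-0.8534)
θ=295°: P = B + 1.00·ex + -1.96·ey = (1.4361,-0.5250)

θ=47°: 3.87 3.43
θ=264°: 0.85 -1.12
θ=285°: 1.31 -0.76
θ=295°: 1.44 -0.52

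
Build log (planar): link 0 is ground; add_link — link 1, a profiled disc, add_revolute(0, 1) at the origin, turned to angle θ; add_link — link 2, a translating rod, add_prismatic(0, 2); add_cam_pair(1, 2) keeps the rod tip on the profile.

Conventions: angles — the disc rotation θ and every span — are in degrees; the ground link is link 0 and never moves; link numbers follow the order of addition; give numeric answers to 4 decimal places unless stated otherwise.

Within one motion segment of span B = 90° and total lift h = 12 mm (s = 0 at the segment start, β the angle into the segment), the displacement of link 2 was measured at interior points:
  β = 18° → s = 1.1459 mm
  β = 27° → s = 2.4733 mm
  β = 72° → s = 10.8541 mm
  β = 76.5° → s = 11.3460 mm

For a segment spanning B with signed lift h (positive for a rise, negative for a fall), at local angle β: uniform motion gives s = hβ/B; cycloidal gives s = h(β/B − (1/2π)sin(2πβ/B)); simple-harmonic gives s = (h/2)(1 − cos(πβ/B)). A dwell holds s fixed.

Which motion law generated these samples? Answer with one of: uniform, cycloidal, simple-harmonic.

candidates at β/B = r: uniform s = h·r (linear in β); cycloidal s = h·(r − sin(2πr)/(2π)); simple-harmonic s = (h/2)(1 − cos(πr))
β=18°: printed 1.1459 | uniform 2.4000, cycloidal 0.5836, simple-harmonic 1.1459
β=27°: printed 2.4733 | uniform 3.6000, cycloidal 1.7836, simple-harmonic 2.4733
β=72°: printed 10.8541 | uniform 9.6000, cycloidal 11.4164, simple-harmonic 10.8541
β=76.5°: printed 11.3460 | uniform 10.2000, cycloidal 11.7451, simple-harmonic 11.3460
only one law matches every sample → simple-harmonic

simple-harmonic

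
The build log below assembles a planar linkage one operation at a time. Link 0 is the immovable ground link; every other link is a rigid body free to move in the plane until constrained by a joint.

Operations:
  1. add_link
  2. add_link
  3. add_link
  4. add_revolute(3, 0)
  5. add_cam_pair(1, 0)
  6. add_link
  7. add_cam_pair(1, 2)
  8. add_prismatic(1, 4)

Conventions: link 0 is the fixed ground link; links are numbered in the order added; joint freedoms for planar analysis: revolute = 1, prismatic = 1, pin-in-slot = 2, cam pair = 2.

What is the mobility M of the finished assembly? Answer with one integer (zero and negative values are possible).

ground; <1,0,0>
#1 <2,0,0>
#2 <3,0,0>
#3 <4,0,0>
R:3↔0 J1 <4,1,0>
C:1↔0 J2 <4,1,1>
#4 <5,1,1>
C:1↔2 J2 <5,1,2>
P:1↔4 J1 <5,2,2>
3×4 − 2×2 − 1×2 = 6

M = 6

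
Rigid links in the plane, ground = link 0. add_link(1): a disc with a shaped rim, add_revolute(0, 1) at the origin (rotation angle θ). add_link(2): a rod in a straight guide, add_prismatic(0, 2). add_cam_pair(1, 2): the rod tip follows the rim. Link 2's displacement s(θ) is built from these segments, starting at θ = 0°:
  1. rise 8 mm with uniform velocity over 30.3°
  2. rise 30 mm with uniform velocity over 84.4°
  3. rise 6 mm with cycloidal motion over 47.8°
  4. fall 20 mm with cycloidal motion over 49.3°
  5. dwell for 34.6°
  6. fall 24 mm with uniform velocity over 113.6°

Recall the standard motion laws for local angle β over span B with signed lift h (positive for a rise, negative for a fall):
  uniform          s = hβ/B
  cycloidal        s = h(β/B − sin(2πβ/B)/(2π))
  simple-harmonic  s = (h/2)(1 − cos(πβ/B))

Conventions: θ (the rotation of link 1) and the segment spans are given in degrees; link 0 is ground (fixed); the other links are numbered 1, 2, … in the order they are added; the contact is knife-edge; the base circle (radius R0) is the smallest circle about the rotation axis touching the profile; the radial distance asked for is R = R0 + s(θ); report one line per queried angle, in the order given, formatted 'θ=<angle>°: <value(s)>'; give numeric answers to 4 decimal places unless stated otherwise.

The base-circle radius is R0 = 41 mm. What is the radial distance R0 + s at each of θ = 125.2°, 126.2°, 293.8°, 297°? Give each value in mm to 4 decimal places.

segment 1 (0° to 30.3°, uniform, h = 8) is passed completely: s = 0.0000 + (8) = 8.0000
segment 2 (30.3° to 114.7°, uniform, h = 30) is passed completely: s = 8.0000 + (30) = 38.0000
θ = 125.2° falls in segment 3 (114.7° to 162.5°, cycloidal, h = 6): β = 125.2 − 114.7 = 10.5°, B = 47.8°; Δs = 6·(0.2197 − sin(2π·0.2197)/(2π)) = 0.3804; s = 38.0000 + 0.3804 = 38.3804
θ = 126.2° falls in segment 3 (114.7° to 162.5°, cycloidal, h = 6): β = 126.2 − 114.7 = 11.5°, B = 47.8°; Δs = 6·(0.2406 − sin(2π·0.2406)/(2π)) = 0.4903; s = 38.0000 + 0.4903 = 38.4903
segment 3 (114.7° to 162.5°, cycloidal, h = 6) is passed completely: s = 38.0000 + (6) = 44.0000
segment 4 (162.5° to 211.8°, cycloidal, h = -20) is passed completely: s = 44.0000 + (-20) = 24.0000
segment 5 (211.8° to 246.4°, dwell): s unchanged at 24.0000
θ = 293.8° falls in segment 6 (246.4° to 360°, uniform, h = -24): β = 293.8 − 246.4 = 47.4°, B = 113.6°; Δs = -24·47.4/113.6 = -10.0141; s = 24.0000 − 10.0141 = 13.9859
θ = 297° falls in segment 6 (246.4° to 360°, uniform, h = -24): β = 297 − 246.4 = 50.6°, B = 113.6°; Δs = -24·50.6/113.6 = -10.6901; s = 24.0000 − 10.6901 = 13.3099
θ=125.2°: R = R0 + s = 41 + 38.3804 = 79.3804
θ=126.2°: R = R0 + s = 41 + 38.4903 = 79.4903
θ=293.8°: R = R0 + s = 41 + 13.9859 = 54.9859
θ=297°: R = R0 + s = 41 + 13.3099 = 54.3099

θ=125.2°: 79.3804
θ=126.2°: 79.4903
θ=293.8°: 54.9859
θ=297°: 54.3099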